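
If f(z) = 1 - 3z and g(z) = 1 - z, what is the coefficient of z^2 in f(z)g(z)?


Step 1: z^2 term in f*g comes from: (1)*(0) + (-3z)*(-z) + (0)*(1)
Step 2: = 0 + 3 + 0
Step 3: = 3

3


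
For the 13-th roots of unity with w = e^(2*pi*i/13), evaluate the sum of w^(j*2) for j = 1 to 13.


Step 1: The sum sum_{j=1}^{n} w^(k*j) equals n if n | k, else 0.
Step 2: Here n = 13, k = 2
Step 3: Does n divide k? 13 | 2 -> False
Step 4: Sum = 0

0


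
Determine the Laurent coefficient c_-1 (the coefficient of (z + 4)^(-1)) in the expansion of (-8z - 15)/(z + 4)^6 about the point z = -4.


Step 1: Write the numerator in powers of (z + 4): -8z - 15 = -8(z + 4) + (-8*(-4) - 15) = -8(z + 4) + 17
Step 2: Divide by (z + 4)^6: f(z) = 17(z + 4)^(-6) - 8(z + 4)^(-5)
Step 3: This finite sum is the Laurent series of f about z = -4.
Step 4: Only the powers -6 and -5 appear, so the coefficient of (z + 4)^(-1) = 0

0


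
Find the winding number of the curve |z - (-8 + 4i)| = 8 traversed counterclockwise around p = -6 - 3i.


Step 1: Center c = (-8, 4), radius = 8
Step 2: |p - c|^2 = 2^2 + (-7)^2 = 53
Step 3: r^2 = 64
Step 4: |p-c| < r so winding number = 1

1


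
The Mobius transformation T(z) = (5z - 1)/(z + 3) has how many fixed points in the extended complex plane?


Step 1: Fixed points satisfy T(z) = z
Step 2: z^2 - 2z + 1 = 0
Step 3: Discriminant = (-2)^2 - 4*1*1 = 0
Step 4: Number of fixed points = 1

1


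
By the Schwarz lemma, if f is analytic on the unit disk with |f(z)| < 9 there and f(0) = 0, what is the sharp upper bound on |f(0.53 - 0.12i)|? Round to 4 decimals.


Step 1: g = f/9 maps D -> D with g(0) = 0, so by the Schwarz lemma |g(z)| <= |z|, i.e. |f(z)| <= 9|z|; this is sharp (f(z) = 9z).
Step 2: |z0|^2 = 0.53^2 + (-0.12)^2 = 0.2953
Step 3: |z0| = sqrt(0.2953) = 0.543415
Step 4: Best bound = 9 * |z0| = 9 * 0.543415 = 4.8907

4.8907


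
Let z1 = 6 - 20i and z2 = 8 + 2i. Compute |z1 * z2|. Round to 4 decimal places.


Step 1: |z1| = sqrt(6^2 + (-20)^2) = sqrt(436)
Step 2: |z2| = sqrt(8^2 + 2^2) = sqrt(68)
Step 3: |z1*z2| = |z1|*|z2| = sqrt(436) * sqrt(68) = sqrt(436 * 68) = sqrt(29648)
Step 4: = 172.1859

172.1859


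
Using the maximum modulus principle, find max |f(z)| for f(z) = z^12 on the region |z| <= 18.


Step 1: On |z| = 18, |f(z)| = |z|^12 = 18^12
Step 2: By maximum modulus principle, maximum is on boundary.
Step 3: Maximum = 1156831381426176 = 1156831381426176

1156831381426176


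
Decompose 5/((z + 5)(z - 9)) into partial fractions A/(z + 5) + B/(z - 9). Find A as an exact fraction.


Step 1: Multiply both sides by (z + 5) and set z = -5
Step 2: A = 5 / (-5 - 9)
Step 3: A = 5 / (-14)
Step 4: A = -5/14

-5/14


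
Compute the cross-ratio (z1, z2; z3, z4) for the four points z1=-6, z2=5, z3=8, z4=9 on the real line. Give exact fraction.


Step 1: (z1-z3)(z2-z4) = (-14) * (-4) = 56
Step 2: (z1-z4)(z2-z3) = (-15) * (-3) = 45
Step 3: Cross-ratio = 56/45 = 56/45

56/45


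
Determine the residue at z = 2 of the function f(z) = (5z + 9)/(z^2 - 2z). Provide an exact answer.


Step 1: Q(z) = z^2 - 2z = (z - 2)(z)
Step 2: Q'(z) = 2z - 2
Step 3: Q'(2) = 2, P(2) = 19
Step 4: Res = P(2)/Q'(2) = 19/2 = 19/2

19/2


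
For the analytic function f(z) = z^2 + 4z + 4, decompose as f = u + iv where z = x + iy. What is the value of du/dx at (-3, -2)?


Step 1: f(z) = (x+iy)^2 + 4(x+iy) + 4
Step 2: u = (x^2 - y^2) + 4x + 4
Step 3: u_x = 2x + 4
Step 4: At (-3, -2): u_x = -6 + 4 = -2

-2


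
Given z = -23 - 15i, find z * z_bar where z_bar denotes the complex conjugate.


Step 1: conj(z) = -23 + 15i
Step 2: z * conj(z) = (-23)^2 + (-15)^2
Step 3: = 529 + 225 = 754

754


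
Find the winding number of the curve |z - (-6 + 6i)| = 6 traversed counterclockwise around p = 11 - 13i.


Step 1: Center c = (-6, 6), radius = 6
Step 2: |p - c|^2 = 17^2 + (-19)^2 = 650
Step 3: r^2 = 36
Step 4: |p-c| > r so winding number = 0

0


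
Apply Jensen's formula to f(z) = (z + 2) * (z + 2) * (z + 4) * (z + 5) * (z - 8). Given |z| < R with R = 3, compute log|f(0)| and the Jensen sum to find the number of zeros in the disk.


Jensen's formula: (1/2pi)*integral log|f(Re^it)|dt = log|f(0)| + sum_{|a_k|<R} log(R/|a_k|)
Step 1: f(0) = 2 * 2 * 4 * 5 * (-8) = -640
Step 2: log|f(0)| = log|-2| + log|-2| + log|-4| + log|-5| + log|8| = 6.4615
Step 3: Zeros inside |z| < 3: -2, -2
Step 4: Jensen sum = log(3/2) + log(3/2) = 0.8109
Step 5: n(R) = number of terms in the Jensen sum = count of zeros inside |z| < 3 = 2

2


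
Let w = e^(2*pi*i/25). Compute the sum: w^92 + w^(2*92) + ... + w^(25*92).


Step 1: The sum sum_{j=1}^{n} w^(k*j) equals n if n | k, else 0.
Step 2: Here n = 25, k = 92
Step 3: Does n divide k? 25 | 92 -> False
Step 4: Sum = 0

0


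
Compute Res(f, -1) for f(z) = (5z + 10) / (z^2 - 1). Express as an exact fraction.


Step 1: Q(z) = z^2 - 1 = (z + 1)(z - 1)
Step 2: Q'(z) = 2z
Step 3: Q'(-1) = -2, P(-1) = 5
Step 4: Res = P(-1)/Q'(-1) = 5/(-2) = -5/2

-5/2


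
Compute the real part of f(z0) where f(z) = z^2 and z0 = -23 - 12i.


Step 1: z0 = -23 - 12i
Step 2: z0^2 = (-23)^2 - (-12)^2 + 552i
Step 3: real part = 529 - 144 = 385

385


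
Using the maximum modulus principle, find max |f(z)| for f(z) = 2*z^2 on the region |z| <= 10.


Step 1: On |z| = 10, |f(z)| = 2 * |z|^2 = 2 * 10^2
Step 2: By maximum modulus principle, maximum is on boundary.
Step 3: Maximum = 2 * 100 = 200

200


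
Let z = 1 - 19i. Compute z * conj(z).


Step 1: conj(z) = 1 + 19i
Step 2: z * conj(z) = 1^2 + (-19)^2
Step 3: = 1 + 361 = 362

362


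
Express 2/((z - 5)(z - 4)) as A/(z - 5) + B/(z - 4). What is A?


Step 1: Multiply both sides by (z - 5) and set z = 5
Step 2: A = 2 / (5 - 4)
Step 3: A = 2 / 1
Step 4: A = 2

2


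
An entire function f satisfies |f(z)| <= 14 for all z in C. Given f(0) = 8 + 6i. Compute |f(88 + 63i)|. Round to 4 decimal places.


Step 1: By Liouville's theorem, a bounded entire function is constant.
Step 2: f(z) = f(0) = 8 + 6i for all z.
Step 3: |f(w)| = |8 + 6i| = sqrt(64 + 36)
Step 4: = 10.0

10.0


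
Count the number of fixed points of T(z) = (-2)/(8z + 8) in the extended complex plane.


Step 1: Fixed points satisfy T(z) = z
Step 2: 8z^2 + 8z + 2 = 0
Step 3: Discriminant = 8^2 - 4*8*2 = 0
Step 4: Number of fixed points = 1

1


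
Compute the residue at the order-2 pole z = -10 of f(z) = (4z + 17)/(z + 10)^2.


Step 1: Pole of order 2 at z = -10
Step 2: Res = lim d/dz [(z + 10)^2 * f(z)] as z -> -10
Step 3: (z + 10)^2 * f(z) = 4z + 17
Step 4: d/dz[4z + 17] = 4

4


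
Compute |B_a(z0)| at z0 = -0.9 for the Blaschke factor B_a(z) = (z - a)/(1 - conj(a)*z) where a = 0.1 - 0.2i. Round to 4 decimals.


Step 1: Numerator z0 - a = -0.9 - (0.1 - 0.2i) = -1 + 0.2i
Step 2: Denominator 1 - conj(a)*z0 = 1 - (0.1 + 0.2i)*(-0.9) = 1.09 + 0.18i
Step 3: |z0 - a|^2 = (-1)^2 + 0.2^2 = 1.04; |1 - conj(a)*z0|^2 = 1.09^2 + 0.18^2 = 1.2205
Step 4: |B_a(-0.9)| = sqrt(1.04 / 1.2205) = sqrt(0.85211)
Step 5: = 0.9231

0.9231


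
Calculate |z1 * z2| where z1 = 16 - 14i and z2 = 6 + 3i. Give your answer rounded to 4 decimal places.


Step 1: |z1| = sqrt(16^2 + (-14)^2) = sqrt(452)
Step 2: |z2| = sqrt(6^2 + 3^2) = sqrt(45)
Step 3: |z1*z2| = |z1|*|z2| = sqrt(452) * sqrt(45) = sqrt(452 * 45) = sqrt(20340)
Step 4: = 142.6184

142.6184


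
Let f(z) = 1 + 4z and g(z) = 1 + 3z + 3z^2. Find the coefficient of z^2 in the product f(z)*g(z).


Step 1: z^2 term in f*g comes from: (1)*(3z^2) + (4z)*(3z) + (0)*(1)
Step 2: = 3 + 12 + 0
Step 3: = 15

15


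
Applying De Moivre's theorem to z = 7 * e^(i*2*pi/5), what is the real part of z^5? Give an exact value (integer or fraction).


Step 1: By De Moivre's theorem, z^5 = 7^5 * e^(i*5*2*pi/5) = 16807 * (cos(2*pi) + i*sin(2*pi))
Step 2: |z|^5 = 7^5 = 16807
Step 3: Reduce the angle mod 2*pi: 2*pi - 2*pi = 0
Step 4: cos(0) = 1
Step 5: Re(z^5) = 16807 * 1 = 16807

16807


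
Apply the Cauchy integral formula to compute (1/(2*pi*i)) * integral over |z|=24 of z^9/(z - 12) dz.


Step 1: f(z) = z^9, a = 12 is inside |z| = 24
Step 2: By Cauchy integral formula: (1/(2pi*i)) * integral = f(a)
Step 3: f(12) = 12^9 = 5159780352

5159780352


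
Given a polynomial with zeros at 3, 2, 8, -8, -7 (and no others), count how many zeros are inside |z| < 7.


Step 1: Check each root:
  z = 3: |3| = 3 < 7
  z = 2: |2| = 2 < 7
  z = 8: |8| = 8 >= 7
  z = -8: |-8| = 8 >= 7
  z = -7: |-7| = 7 >= 7
Step 2: Count = 2

2


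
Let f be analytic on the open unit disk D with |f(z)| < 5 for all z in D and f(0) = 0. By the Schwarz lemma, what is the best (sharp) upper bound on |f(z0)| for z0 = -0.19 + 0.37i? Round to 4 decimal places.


Step 1: g = f/5 maps D -> D with g(0) = 0, so by the Schwarz lemma |g(z)| <= |z|, i.e. |f(z)| <= 5|z|; this is sharp (f(z) = 5z).
Step 2: |z0|^2 = (-0.19)^2 + 0.37^2 = 0.173
Step 3: |z0| = sqrt(0.173) = 0.415933
Step 4: Best bound = 5 * |z0| = 5 * 0.415933 = 2.0797

2.0797


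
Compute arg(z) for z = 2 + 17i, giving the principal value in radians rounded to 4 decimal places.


Step 1: z = 2 + 17i
Step 2: arg(z) = atan2(17, 2)
Step 3: arg(z) = 1.4537

1.4537


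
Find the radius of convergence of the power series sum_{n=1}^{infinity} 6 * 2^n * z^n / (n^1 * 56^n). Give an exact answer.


Step 1: General term a_n = 6 * 2^n / (n^1 * 56^n)
Step 2: By the root test, |a_n|^(1/n) = 6^(1/n) * 2 / (n^(1/n) * 56) -> 2/56 as n -> infinity (since 6^(1/n) -> 1 and n^(1/n) -> 1)
Step 3: R = 1/lim|a_n|^(1/n) = 56/2 = 28

28


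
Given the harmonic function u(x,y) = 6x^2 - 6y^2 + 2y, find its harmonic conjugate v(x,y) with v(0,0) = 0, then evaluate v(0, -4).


Step 1: v_x = -u_y = 12y - 2
Step 2: v_y = u_x = 12x + 0
Step 3: v = 12xy - 2x + C
Step 4: v(0,0) = 0 => C = 0
Step 5: v(0, -4) = 0

0


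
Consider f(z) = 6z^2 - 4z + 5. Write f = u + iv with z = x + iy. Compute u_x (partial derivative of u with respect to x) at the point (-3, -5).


Step 1: f(z) = 6(x+iy)^2 - 4(x+iy) + 5
Step 2: u = 6(x^2 - y^2) - 4x + 5
Step 3: u_x = 12x - 4
Step 4: At (-3, -5): u_x = -36 - 4 = -40

-40


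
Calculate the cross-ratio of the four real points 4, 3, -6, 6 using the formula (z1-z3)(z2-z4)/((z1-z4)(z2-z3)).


Step 1: (z1-z3)(z2-z4) = 10 * (-3) = -30
Step 2: (z1-z4)(z2-z3) = (-2) * 9 = -18
Step 3: Cross-ratio = 30/18 = 5/3

5/3


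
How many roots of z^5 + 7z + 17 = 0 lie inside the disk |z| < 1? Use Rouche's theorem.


Step 1: On |z| = 1 the three terms have sizes |z^5| = 1^5 = 1, |7z| = 7*1 = 7, |17| = 17
Step 2: The dominant term is g(z) = 17; let h(z) = z^5 + 7z so f = g + h
Step 3: On |z| = 1: |g| = 17 and |h| <= 1 + 7 = 8
Step 4: Since 17 > 8, |h| < |g| on |z| = 1, so by Rouche f has the same number of zeros as g inside |z| < 1
Step 5: g(z) = 17 is a nonzero constant with no zeros inside |z| < 1. Answer = 0

0


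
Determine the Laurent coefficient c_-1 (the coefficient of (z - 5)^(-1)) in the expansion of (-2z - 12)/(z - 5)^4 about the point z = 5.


Step 1: Write the numerator in powers of (z - 5): -2z - 12 = -2(z - 5) + (-2*5 - 12) = -2(z - 5) - 22
Step 2: Divide by (z - 5)^4: f(z) = -22(z - 5)^(-4) - 2(z - 5)^(-3)
Step 3: This finite sum is the Laurent series of f about z = 5.
Step 4: Only the powers -4 and -3 appear, so the coefficient of (z - 5)^(-1) = 0

0


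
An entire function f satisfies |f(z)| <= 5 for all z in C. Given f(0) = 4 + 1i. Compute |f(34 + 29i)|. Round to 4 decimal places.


Step 1: By Liouville's theorem, a bounded entire function is constant.
Step 2: f(z) = f(0) = 4 + 1i for all z.
Step 3: |f(w)| = |4 + 1i| = sqrt(16 + 1)
Step 4: = 4.1231

4.1231


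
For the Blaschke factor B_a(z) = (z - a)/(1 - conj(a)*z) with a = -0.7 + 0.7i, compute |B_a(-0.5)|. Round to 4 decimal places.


Step 1: Numerator z0 - a = -0.5 - (-0.7 + 0.7i) = 0.2 - 0.7i
Step 2: Denominator 1 - conj(a)*z0 = 1 - (-0.7 - 0.7i)*(-0.5) = 0.65 - 0.35i
Step 3: |z0 - a|^2 = 0.2^2 + (-0.7)^2 = 0.53; |1 - conj(a)*z0|^2 = 0.65^2 + (-0.35)^2 = 0.545
Step 4: |B_a(-0.5)| = sqrt(0.53 / 0.545) = sqrt(0.972477)
Step 5: = 0.9861

0.9861


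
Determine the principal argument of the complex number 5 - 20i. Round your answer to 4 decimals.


Step 1: z = 5 - 20i
Step 2: arg(z) = atan2(-20, 5)
Step 3: arg(z) = -1.3258

-1.3258


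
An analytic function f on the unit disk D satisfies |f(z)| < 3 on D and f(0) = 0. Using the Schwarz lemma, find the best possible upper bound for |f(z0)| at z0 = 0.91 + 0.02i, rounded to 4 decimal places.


Step 1: g = f/3 maps D -> D with g(0) = 0, so by the Schwarz lemma |g(z)| <= |z|, i.e. |f(z)| <= 3|z|; this is sharp (f(z) = 3z).
Step 2: |z0|^2 = 0.91^2 + 0.02^2 = 0.8285
Step 3: |z0| = sqrt(0.8285) = 0.91022
Step 4: Best bound = 3 * |z0| = 3 * 0.91022 = 2.7307

2.7307


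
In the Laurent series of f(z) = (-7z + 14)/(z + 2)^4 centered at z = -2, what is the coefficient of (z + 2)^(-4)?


Step 1: Write the numerator in powers of (z + 2): -7z + 14 = -7(z + 2) + (-7*(-2) + 14) = -7(z + 2) + 28
Step 2: Divide by (z + 2)^4: f(z) = 28(z + 2)^(-4) - 7(z + 2)^(-3)
Step 3: This finite sum is the Laurent series of f about z = -2.
Step 4: Coefficient of (z + 2)^(-4) = -7*(-2) + 14 = 28

28


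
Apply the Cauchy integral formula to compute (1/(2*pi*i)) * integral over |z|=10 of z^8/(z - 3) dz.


Step 1: f(z) = z^8, a = 3 is inside |z| = 10
Step 2: By Cauchy integral formula: (1/(2pi*i)) * integral = f(a)
Step 3: f(3) = 3^8 = 6561

6561


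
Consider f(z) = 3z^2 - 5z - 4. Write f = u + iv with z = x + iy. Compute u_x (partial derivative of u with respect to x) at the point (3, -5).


Step 1: f(z) = 3(x+iy)^2 - 5(x+iy) - 4
Step 2: u = 3(x^2 - y^2) - 5x - 4
Step 3: u_x = 6x - 5
Step 4: At (3, -5): u_x = 18 - 5 = 13

13


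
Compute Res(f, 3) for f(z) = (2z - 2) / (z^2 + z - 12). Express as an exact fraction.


Step 1: Q(z) = z^2 + z - 12 = (z - 3)(z + 4)
Step 2: Q'(z) = 2z + 1
Step 3: Q'(3) = 7, P(3) = 4
Step 4: Res = P(3)/Q'(3) = 4/7 = 4/7

4/7


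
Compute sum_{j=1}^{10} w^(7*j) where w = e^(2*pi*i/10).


Step 1: The sum sum_{j=1}^{n} w^(k*j) equals n if n | k, else 0.
Step 2: Here n = 10, k = 7
Step 3: Does n divide k? 10 | 7 -> False
Step 4: Sum = 0

0


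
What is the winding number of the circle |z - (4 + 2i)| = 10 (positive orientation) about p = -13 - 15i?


Step 1: Center c = (4, 2), radius = 10
Step 2: |p - c|^2 = (-17)^2 + (-17)^2 = 578
Step 3: r^2 = 100
Step 4: |p-c| > r so winding number = 0

0


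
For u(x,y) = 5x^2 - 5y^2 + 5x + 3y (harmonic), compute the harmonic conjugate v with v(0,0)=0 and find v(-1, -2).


Step 1: v_x = -u_y = 10y - 3
Step 2: v_y = u_x = 10x + 5
Step 3: v = 10xy - 3x + 5y + C
Step 4: v(0,0) = 0 => C = 0
Step 5: v(-1, -2) = 13

13


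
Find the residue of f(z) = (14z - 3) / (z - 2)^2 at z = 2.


Step 1: Pole of order 2 at z = 2
Step 2: Res = lim d/dz [(z - 2)^2 * f(z)] as z -> 2
Step 3: (z - 2)^2 * f(z) = 14z - 3
Step 4: d/dz[14z - 3] = 14

14


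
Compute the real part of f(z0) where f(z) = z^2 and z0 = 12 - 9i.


Step 1: z0 = 12 - 9i
Step 2: z0^2 = 12^2 - (-9)^2 - 216i
Step 3: real part = 144 - 81 = 63

63


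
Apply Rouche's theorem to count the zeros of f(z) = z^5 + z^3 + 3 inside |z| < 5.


Step 1: On |z| = 5 the three terms have sizes |z^5| = 5^5 = 3125, |z^3| = 5^3 = 125, |3| = 3
Step 2: The dominant term is g(z) = z^5; let h(z) = z^3 + 3 so f = g + h
Step 3: On |z| = 5: |g| = 3125 and |h| <= 125 + 3 = 128
Step 4: Since 3125 > 128, |h| < |g| on |z| = 5, so by Rouche f has the same number of zeros as g inside |z| < 5
Step 5: g(z) = z^5 has 5 zeros (all at the origin) inside |z| < 5. Answer = 5

5


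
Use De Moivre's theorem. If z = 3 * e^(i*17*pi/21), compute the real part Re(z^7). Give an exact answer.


Step 1: By De Moivre's theorem, z^7 = 3^7 * e^(i*7*17*pi/21) = 2187 * (cos(17*pi/3) + i*sin(17*pi/3))
Step 2: |z|^7 = 3^7 = 2187
Step 3: Reduce the angle mod 2*pi: 17*pi/3 - 4*pi = 5*pi/3
Step 4: cos(5*pi/3) = 1/2
Step 5: Re(z^7) = 2187 * 1/2 = 2187/2

2187/2


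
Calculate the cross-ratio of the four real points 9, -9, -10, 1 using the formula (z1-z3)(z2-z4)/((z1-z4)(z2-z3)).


Step 1: (z1-z3)(z2-z4) = 19 * (-10) = -190
Step 2: (z1-z4)(z2-z3) = 8 * 1 = 8
Step 3: Cross-ratio = -190/8 = -95/4

-95/4


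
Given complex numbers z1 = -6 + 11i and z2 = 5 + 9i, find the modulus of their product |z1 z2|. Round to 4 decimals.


Step 1: |z1| = sqrt((-6)^2 + 11^2) = sqrt(157)
Step 2: |z2| = sqrt(5^2 + 9^2) = sqrt(106)
Step 3: |z1*z2| = |z1|*|z2| = sqrt(157) * sqrt(106) = sqrt(157 * 106) = sqrt(16642)
Step 4: = 129.0039

129.0039


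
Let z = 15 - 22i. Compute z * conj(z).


Step 1: conj(z) = 15 + 22i
Step 2: z * conj(z) = 15^2 + (-22)^2
Step 3: = 225 + 484 = 709

709


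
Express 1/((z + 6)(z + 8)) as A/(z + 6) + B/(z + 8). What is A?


Step 1: Multiply both sides by (z + 6) and set z = -6
Step 2: A = 1 / (-6 + 8)
Step 3: A = 1 / 2
Step 4: A = 1/2

1/2


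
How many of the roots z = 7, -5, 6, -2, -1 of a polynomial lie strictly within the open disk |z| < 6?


Step 1: Check each root:
  z = 7: |7| = 7 >= 6
  z = -5: |-5| = 5 < 6
  z = 6: |6| = 6 >= 6
  z = -2: |-2| = 2 < 6
  z = -1: |-1| = 1 < 6
Step 2: Count = 3

3


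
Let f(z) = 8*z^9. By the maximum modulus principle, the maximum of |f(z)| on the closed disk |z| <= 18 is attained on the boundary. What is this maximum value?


Step 1: On |z| = 18, |f(z)| = 8 * |z|^9 = 8 * 18^9
Step 2: By maximum modulus principle, maximum is on boundary.
Step 3: Maximum = 8 * 198359290368 = 1586874322944

1586874322944


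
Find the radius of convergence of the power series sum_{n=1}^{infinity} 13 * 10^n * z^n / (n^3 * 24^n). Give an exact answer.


Step 1: General term a_n = 13 * 10^n / (n^3 * 24^n)
Step 2: By the root test, |a_n|^(1/n) = 13^(1/n) * 10 / (n^(3/n) * 24) -> 10/24 as n -> infinity (since 13^(1/n) -> 1 and n^(3/n) -> 1)
Step 3: R = 1/lim|a_n|^(1/n) = 24/10 = 12/5

12/5


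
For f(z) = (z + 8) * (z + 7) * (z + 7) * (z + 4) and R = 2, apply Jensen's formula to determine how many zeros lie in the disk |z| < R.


Jensen's formula: (1/2pi)*integral log|f(Re^it)|dt = log|f(0)| + sum_{|a_k|<R} log(R/|a_k|)
Step 1: f(0) = 8 * 7 * 7 * 4 = 1568
Step 2: log|f(0)| = log|-8| + log|-7| + log|-7| + log|-4| = 7.3576
Step 3: Zeros inside |z| < 2: none
Step 4: Jensen sum = (empty sum) = 0
Step 5: n(R) = number of terms in the Jensen sum = count of zeros inside |z| < 2 = 0

0


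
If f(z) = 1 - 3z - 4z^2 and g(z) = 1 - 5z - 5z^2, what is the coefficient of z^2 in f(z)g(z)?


Step 1: z^2 term in f*g comes from: (1)*(-5z^2) + (-3z)*(-5z) + (-4z^2)*(1)
Step 2: = -5 + 15 - 4
Step 3: = 6

6


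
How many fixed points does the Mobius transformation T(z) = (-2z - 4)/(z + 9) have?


Step 1: Fixed points satisfy T(z) = z
Step 2: z^2 + 11z + 4 = 0
Step 3: Discriminant = 11^2 - 4*1*4 = 105
Step 4: Number of fixed points = 2

2


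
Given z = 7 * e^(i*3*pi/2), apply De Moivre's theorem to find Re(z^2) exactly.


Step 1: By De Moivre's theorem, z^2 = 7^2 * e^(i*2*3*pi/2) = 49 * (cos(3*pi) + i*sin(3*pi))
Step 2: |z|^2 = 7^2 = 49
Step 3: Reduce the angle mod 2*pi: 3*pi - 2*pi = pi
Step 4: cos(pi) = -1
Step 5: Re(z^2) = 49 * (-1) = -49

-49


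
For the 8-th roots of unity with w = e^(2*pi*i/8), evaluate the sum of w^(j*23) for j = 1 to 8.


Step 1: The sum sum_{j=1}^{n} w^(k*j) equals n if n | k, else 0.
Step 2: Here n = 8, k = 23
Step 3: Does n divide k? 8 | 23 -> False
Step 4: Sum = 0

0


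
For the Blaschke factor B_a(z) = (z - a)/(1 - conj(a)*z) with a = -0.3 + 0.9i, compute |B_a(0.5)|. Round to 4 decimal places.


Step 1: Numerator z0 - a = 0.5 - (-0.3 + 0.9i) = 0.8 - 0.9i
Step 2: Denominator 1 - conj(a)*z0 = 1 - (-0.3 - 0.9i)*0.5 = 1.15 + 0.45i
Step 3: |z0 - a|^2 = 0.8^2 + (-0.9)^2 = 1.45; |1 - conj(a)*z0|^2 = 1.15^2 + 0.45^2 = 1.525
Step 4: |B_a(0.5)| = sqrt(1.45 / 1.525) = sqrt(0.95082)
Step 5: = 0.9751

0.9751


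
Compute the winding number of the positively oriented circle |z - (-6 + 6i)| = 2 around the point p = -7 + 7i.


Step 1: Center c = (-6, 6), radius = 2
Step 2: |p - c|^2 = (-1)^2 + 1^2 = 2
Step 3: r^2 = 4
Step 4: |p-c| < r so winding number = 1

1


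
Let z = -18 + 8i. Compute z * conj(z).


Step 1: conj(z) = -18 - 8i
Step 2: z * conj(z) = (-18)^2 + 8^2
Step 3: = 324 + 64 = 388

388


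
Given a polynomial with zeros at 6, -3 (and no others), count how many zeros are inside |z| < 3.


Step 1: Check each root:
  z = 6: |6| = 6 >= 3
  z = -3: |-3| = 3 >= 3
Step 2: Count = 0

0


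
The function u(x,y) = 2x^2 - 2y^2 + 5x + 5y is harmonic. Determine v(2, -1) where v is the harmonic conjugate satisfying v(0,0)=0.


Step 1: v_x = -u_y = 4y - 5
Step 2: v_y = u_x = 4x + 5
Step 3: v = 4xy - 5x + 5y + C
Step 4: v(0,0) = 0 => C = 0
Step 5: v(2, -1) = -23

-23


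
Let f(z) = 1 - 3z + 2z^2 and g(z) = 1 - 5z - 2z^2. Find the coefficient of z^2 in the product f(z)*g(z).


Step 1: z^2 term in f*g comes from: (1)*(-2z^2) + (-3z)*(-5z) + (2z^2)*(1)
Step 2: = -2 + 15 + 2
Step 3: = 15

15


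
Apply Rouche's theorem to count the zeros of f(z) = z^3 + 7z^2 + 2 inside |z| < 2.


Step 1: On |z| = 2 the three terms have sizes |z^3| = 2^3 = 8, |7z^2| = 7*2^2 = 28, |2| = 2
Step 2: The dominant term is g(z) = 7z^2; let h(z) = z^3 + 2 so f = g + h
Step 3: On |z| = 2: |g| = 28 and |h| <= 8 + 2 = 10
Step 4: Since 28 > 10, |h| < |g| on |z| = 2, so by Rouche f has the same number of zeros as g inside |z| < 2
Step 5: g(z) = 7z^2 has 2 zeros (at the origin, multiplicity 2) inside |z| < 2. Answer = 2

2


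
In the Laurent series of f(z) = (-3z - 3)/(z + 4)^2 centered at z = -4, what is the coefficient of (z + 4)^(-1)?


Step 1: Write the numerator in powers of (z + 4): -3z - 3 = -3(z + 4) + (-3*(-4) - 3) = -3(z + 4) + 9
Step 2: Divide by (z + 4)^2: f(z) = 9(z + 4)^(-2) - 3(z + 4)^(-1)
Step 3: This finite sum is the Laurent series of f about z = -4.
Step 4: Coefficient of (z + 4)^(-1) = coefficient of (z + 4) in the re-centred numerator = -3

-3


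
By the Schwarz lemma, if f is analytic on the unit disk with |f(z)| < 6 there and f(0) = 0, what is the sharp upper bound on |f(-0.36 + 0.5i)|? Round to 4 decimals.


Step 1: g = f/6 maps D -> D with g(0) = 0, so by the Schwarz lemma |g(z)| <= |z|, i.e. |f(z)| <= 6|z|; this is sharp (f(z) = 6z).
Step 2: |z0|^2 = (-0.36)^2 + 0.5^2 = 0.3796
Step 3: |z0| = sqrt(0.3796) = 0.616117
Step 4: Best bound = 6 * |z0| = 6 * 0.616117 = 3.6967

3.6967


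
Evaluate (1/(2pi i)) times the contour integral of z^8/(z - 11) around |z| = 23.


Step 1: f(z) = z^8, a = 11 is inside |z| = 23
Step 2: By Cauchy integral formula: (1/(2pi*i)) * integral = f(a)
Step 3: f(11) = 11^8 = 214358881

214358881


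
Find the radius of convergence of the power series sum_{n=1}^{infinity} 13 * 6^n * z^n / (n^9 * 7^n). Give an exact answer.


Step 1: General term a_n = 13 * 6^n / (n^9 * 7^n)
Step 2: By the root test, |a_n|^(1/n) = 13^(1/n) * 6 / (n^(9/n) * 7) -> 6/7 as n -> infinity (since 13^(1/n) -> 1 and n^(9/n) -> 1)
Step 3: R = 1/lim|a_n|^(1/n) = 7/6

7/6


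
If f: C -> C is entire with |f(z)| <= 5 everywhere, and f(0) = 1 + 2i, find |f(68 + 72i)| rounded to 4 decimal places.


Step 1: By Liouville's theorem, a bounded entire function is constant.
Step 2: f(z) = f(0) = 1 + 2i for all z.
Step 3: |f(w)| = |1 + 2i| = sqrt(1 + 4)
Step 4: = 2.2361

2.2361


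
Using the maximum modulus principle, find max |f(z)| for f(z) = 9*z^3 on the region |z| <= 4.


Step 1: On |z| = 4, |f(z)| = 9 * |z|^3 = 9 * 4^3
Step 2: By maximum modulus principle, maximum is on boundary.
Step 3: Maximum = 9 * 64 = 576

576


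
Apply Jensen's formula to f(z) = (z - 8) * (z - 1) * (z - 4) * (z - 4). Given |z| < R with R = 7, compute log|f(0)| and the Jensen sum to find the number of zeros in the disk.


Jensen's formula: (1/2pi)*integral log|f(Re^it)|dt = log|f(0)| + sum_{|a_k|<R} log(R/|a_k|)
Step 1: f(0) = (-8) * (-1) * (-4) * (-4) = 128
Step 2: log|f(0)| = log|8| + log|1| + log|4| + log|4| = 4.852
Step 3: Zeros inside |z| < 7: 1, 4, 4
Step 4: Jensen sum = log(7/1) + log(7/4) + log(7/4) = 3.0651
Step 5: n(R) = number of terms in the Jensen sum = count of zeros inside |z| < 7 = 3

3


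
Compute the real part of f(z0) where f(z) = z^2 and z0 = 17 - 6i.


Step 1: z0 = 17 - 6i
Step 2: z0^2 = 17^2 - (-6)^2 - 204i
Step 3: real part = 289 - 36 = 253

253


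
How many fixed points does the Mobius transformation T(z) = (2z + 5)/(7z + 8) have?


Step 1: Fixed points satisfy T(z) = z
Step 2: 7z^2 + 6z - 5 = 0
Step 3: Discriminant = 6^2 - 4*7*(-5) = 176
Step 4: Number of fixed points = 2

2


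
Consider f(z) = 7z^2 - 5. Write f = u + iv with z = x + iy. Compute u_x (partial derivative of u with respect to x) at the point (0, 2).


Step 1: f(z) = 7(x+iy)^2 - 5
Step 2: u = 7(x^2 - y^2) - 5
Step 3: u_x = 14x + 0
Step 4: At (0, 2): u_x = 0 + 0 = 0

0


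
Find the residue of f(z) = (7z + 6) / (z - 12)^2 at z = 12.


Step 1: Pole of order 2 at z = 12
Step 2: Res = lim d/dz [(z - 12)^2 * f(z)] as z -> 12
Step 3: (z - 12)^2 * f(z) = 7z + 6
Step 4: d/dz[7z + 6] = 7

7


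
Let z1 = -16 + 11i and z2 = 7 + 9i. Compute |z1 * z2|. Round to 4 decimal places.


Step 1: |z1| = sqrt((-16)^2 + 11^2) = sqrt(377)
Step 2: |z2| = sqrt(7^2 + 9^2) = sqrt(130)
Step 3: |z1*z2| = |z1|*|z2| = sqrt(377) * sqrt(130) = sqrt(377 * 130) = sqrt(49010)
Step 4: = 221.382

221.382


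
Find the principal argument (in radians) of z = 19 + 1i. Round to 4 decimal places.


Step 1: z = 19 + 1i
Step 2: arg(z) = atan2(1, 19)
Step 3: arg(z) = 0.0526

0.0526


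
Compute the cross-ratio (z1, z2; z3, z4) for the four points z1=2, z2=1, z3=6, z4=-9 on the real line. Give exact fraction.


Step 1: (z1-z3)(z2-z4) = (-4) * 10 = -40
Step 2: (z1-z4)(z2-z3) = 11 * (-5) = -55
Step 3: Cross-ratio = 40/55 = 8/11

8/11


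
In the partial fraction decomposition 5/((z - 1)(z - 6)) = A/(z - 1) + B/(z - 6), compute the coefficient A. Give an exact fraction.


Step 1: Multiply both sides by (z - 1) and set z = 1
Step 2: A = 5 / (1 - 6)
Step 3: A = 5 / (-5)
Step 4: A = -1

-1


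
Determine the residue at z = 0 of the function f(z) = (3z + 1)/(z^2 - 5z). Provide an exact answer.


Step 1: Q(z) = z^2 - 5z = (z)(z - 5)
Step 2: Q'(z) = 2z - 5
Step 3: Q'(0) = -5, P(0) = 1
Step 4: Res = P(0)/Q'(0) = 1/(-5) = -1/5

-1/5


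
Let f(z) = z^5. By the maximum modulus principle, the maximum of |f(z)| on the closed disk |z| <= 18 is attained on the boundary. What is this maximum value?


Step 1: On |z| = 18, |f(z)| = |z|^5 = 18^5
Step 2: By maximum modulus principle, maximum is on boundary.
Step 3: Maximum = 1889568 = 1889568

1889568


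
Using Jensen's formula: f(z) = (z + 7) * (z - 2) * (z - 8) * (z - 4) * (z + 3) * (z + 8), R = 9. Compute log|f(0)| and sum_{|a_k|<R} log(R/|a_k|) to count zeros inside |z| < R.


Jensen's formula: (1/2pi)*integral log|f(Re^it)|dt = log|f(0)| + sum_{|a_k|<R} log(R/|a_k|)
Step 1: f(0) = 7 * (-2) * (-8) * (-4) * 3 * 8 = -10752
Step 2: log|f(0)| = log|-7| + log|2| + log|8| + log|4| + log|-3| + log|-8| = 9.2828
Step 3: Zeros inside |z| < 9: -7, 2, 8, 4, -3, -8
Step 4: Jensen sum = log(9/7) + log(9/2) + log(9/8) + log(9/4) + log(9/3) + log(9/8) = 3.9005
Step 5: n(R) = number of terms in the Jensen sum = count of zeros inside |z| < 9 = 6

6


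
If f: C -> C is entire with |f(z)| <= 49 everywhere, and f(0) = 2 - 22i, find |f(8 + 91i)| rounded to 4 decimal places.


Step 1: By Liouville's theorem, a bounded entire function is constant.
Step 2: f(z) = f(0) = 2 - 22i for all z.
Step 3: |f(w)| = |2 - 22i| = sqrt(4 + 484)
Step 4: = 22.0907

22.0907


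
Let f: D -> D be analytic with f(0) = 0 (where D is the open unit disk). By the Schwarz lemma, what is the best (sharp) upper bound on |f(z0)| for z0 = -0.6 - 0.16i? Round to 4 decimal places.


Step 1: Schwarz lemma: if f: D -> D is analytic with f(0) = 0, then |f(z)| <= |z| for all z in D, and this is sharp (f(z) = z).
Step 2: |z0|^2 = (-0.6)^2 + (-0.16)^2 = 0.3856
Step 3: |z0| = sqrt(0.3856) = 0.620967
Step 4: Best bound = |z0| = 0.621

0.621


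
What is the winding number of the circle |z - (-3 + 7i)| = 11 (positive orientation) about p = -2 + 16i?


Step 1: Center c = (-3, 7), radius = 11
Step 2: |p - c|^2 = 1^2 + 9^2 = 82
Step 3: r^2 = 121
Step 4: |p-c| < r so winding number = 1

1


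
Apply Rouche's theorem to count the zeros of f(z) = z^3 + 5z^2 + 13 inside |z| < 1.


Step 1: On |z| = 1 the three terms have sizes |z^3| = 1^3 = 1, |5z^2| = 5*1^2 = 5, |13| = 13
Step 2: The dominant term is g(z) = 13; let h(z) = z^3 + 5z^2 so f = g + h
Step 3: On |z| = 1: |g| = 13 and |h| <= 1 + 5 = 6
Step 4: Since 13 > 6, |h| < |g| on |z| = 1, so by Rouche f has the same number of zeros as g inside |z| < 1
Step 5: g(z) = 13 is a nonzero constant with no zeros inside |z| < 1. Answer = 0

0


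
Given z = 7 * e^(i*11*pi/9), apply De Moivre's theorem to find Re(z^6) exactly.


Step 1: By De Moivre's theorem, z^6 = 7^6 * e^(i*6*11*pi/9) = 117649 * (cos(22*pi/3) + i*sin(22*pi/3))
Step 2: |z|^6 = 7^6 = 117649
Step 3: Reduce the angle mod 2*pi: 22*pi/3 - 6*pi = 4*pi/3
Step 4: cos(4*pi/3) = -1/2
Step 5: Re(z^6) = 117649 * (-1/2) = -117649/2

-117649/2


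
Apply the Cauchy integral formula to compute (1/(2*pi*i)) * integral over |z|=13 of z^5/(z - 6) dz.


Step 1: f(z) = z^5, a = 6 is inside |z| = 13
Step 2: By Cauchy integral formula: (1/(2pi*i)) * integral = f(a)
Step 3: f(6) = 6^5 = 7776

7776


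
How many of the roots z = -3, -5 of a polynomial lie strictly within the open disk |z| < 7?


Step 1: Check each root:
  z = -3: |-3| = 3 < 7
  z = -5: |-5| = 5 < 7
Step 2: Count = 2

2


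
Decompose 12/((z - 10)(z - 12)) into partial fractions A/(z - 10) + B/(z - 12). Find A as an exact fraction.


Step 1: Multiply both sides by (z - 10) and set z = 10
Step 2: A = 12 / (10 - 12)
Step 3: A = 12 / (-2)
Step 4: A = -6

-6


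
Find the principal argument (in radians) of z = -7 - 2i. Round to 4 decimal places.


Step 1: z = -7 - 2i
Step 2: arg(z) = atan2(-2, -7)
Step 3: arg(z) = -2.8633

-2.8633


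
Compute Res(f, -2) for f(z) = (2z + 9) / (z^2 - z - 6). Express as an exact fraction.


Step 1: Q(z) = z^2 - z - 6 = (z + 2)(z - 3)
Step 2: Q'(z) = 2z - 1
Step 3: Q'(-2) = -5, P(-2) = 5
Step 4: Res = P(-2)/Q'(-2) = 5/(-5) = -1

-1


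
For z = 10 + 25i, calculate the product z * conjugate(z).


Step 1: conj(z) = 10 - 25i
Step 2: z * conj(z) = 10^2 + 25^2
Step 3: = 100 + 625 = 725

725


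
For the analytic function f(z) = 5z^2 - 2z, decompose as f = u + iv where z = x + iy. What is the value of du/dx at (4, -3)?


Step 1: f(z) = 5(x+iy)^2 - 2(x+iy) + 0
Step 2: u = 5(x^2 - y^2) - 2x + 0
Step 3: u_x = 10x - 2
Step 4: At (4, -3): u_x = 40 - 2 = 38

38


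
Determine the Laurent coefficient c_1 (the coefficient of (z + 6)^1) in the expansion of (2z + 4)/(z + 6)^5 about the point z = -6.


Step 1: Write the numerator in powers of (z + 6): 2z + 4 = 2(z + 6) + (2*(-6) + 4) = 2(z + 6) - 8
Step 2: Divide by (z + 6)^5: f(z) = -8(z + 6)^(-5) + 2(z + 6)^(-4)
Step 3: This finite sum is the Laurent series of f about z = -6.
Step 4: Only the powers -5 and -4 appear, so the coefficient of (z + 6)^1 = 0

0


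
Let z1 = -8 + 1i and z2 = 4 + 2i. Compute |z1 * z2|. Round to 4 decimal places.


Step 1: |z1| = sqrt((-8)^2 + 1^2) = sqrt(65)
Step 2: |z2| = sqrt(4^2 + 2^2) = sqrt(20)
Step 3: |z1*z2| = |z1|*|z2| = sqrt(65) * sqrt(20) = sqrt(65 * 20) = sqrt(1300)
Step 4: = 36.0555

36.0555


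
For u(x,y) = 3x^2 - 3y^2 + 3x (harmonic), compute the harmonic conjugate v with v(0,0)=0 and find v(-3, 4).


Step 1: v_x = -u_y = 6y + 0
Step 2: v_y = u_x = 6x + 3
Step 3: v = 6xy + 3y + C
Step 4: v(0,0) = 0 => C = 0
Step 5: v(-3, 4) = -60

-60


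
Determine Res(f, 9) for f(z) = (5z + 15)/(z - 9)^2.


Step 1: Pole of order 2 at z = 9
Step 2: Res = lim d/dz [(z - 9)^2 * f(z)] as z -> 9
Step 3: (z - 9)^2 * f(z) = 5z + 15
Step 4: d/dz[5z + 15] = 5

5


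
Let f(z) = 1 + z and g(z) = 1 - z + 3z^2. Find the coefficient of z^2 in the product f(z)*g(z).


Step 1: z^2 term in f*g comes from: (1)*(3z^2) + (z)*(-z) + (0)*(1)
Step 2: = 3 - 1 + 0
Step 3: = 2

2


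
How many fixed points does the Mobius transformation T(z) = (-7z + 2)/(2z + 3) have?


Step 1: Fixed points satisfy T(z) = z
Step 2: 2z^2 + 10z - 2 = 0
Step 3: Discriminant = 10^2 - 4*2*(-2) = 116
Step 4: Number of fixed points = 2

2


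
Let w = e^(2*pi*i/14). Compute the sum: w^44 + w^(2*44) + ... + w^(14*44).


Step 1: The sum sum_{j=1}^{n} w^(k*j) equals n if n | k, else 0.
Step 2: Here n = 14, k = 44
Step 3: Does n divide k? 14 | 44 -> False
Step 4: Sum = 0

0


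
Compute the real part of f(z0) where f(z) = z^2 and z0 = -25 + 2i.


Step 1: z0 = -25 + 2i
Step 2: z0^2 = (-25)^2 - 2^2 - 100i
Step 3: real part = 625 - 4 = 621

621


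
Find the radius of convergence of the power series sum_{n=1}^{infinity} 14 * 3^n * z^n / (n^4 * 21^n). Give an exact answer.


Step 1: General term a_n = 14 * 3^n / (n^4 * 21^n)
Step 2: By the root test, |a_n|^(1/n) = 14^(1/n) * 3 / (n^(4/n) * 21) -> 3/21 as n -> infinity (since 14^(1/n) -> 1 and n^(4/n) -> 1)
Step 3: R = 1/lim|a_n|^(1/n) = 21/3 = 7

7


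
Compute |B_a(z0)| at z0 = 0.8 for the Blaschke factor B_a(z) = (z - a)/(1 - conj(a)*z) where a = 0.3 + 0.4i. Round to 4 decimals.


Step 1: Numerator z0 - a = 0.8 - (0.3 + 0.4i) = 0.5 - 0.4i
Step 2: Denominator 1 - conj(a)*z0 = 1 - (0.3 - 0.4i)*0.8 = 0.76 + 0.32i
Step 3: |z0 - a|^2 = 0.5^2 + (-0.4)^2 = 0.41; |1 - conj(a)*z0|^2 = 0.76^2 + 0.32^2 = 0.68
Step 4: |B_a(0.8)| = sqrt(0.41 / 0.68) = sqrt(0.602941)
Step 5: = 0.7765

0.7765


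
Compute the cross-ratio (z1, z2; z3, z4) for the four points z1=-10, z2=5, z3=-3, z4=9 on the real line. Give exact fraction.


Step 1: (z1-z3)(z2-z4) = (-7) * (-4) = 28
Step 2: (z1-z4)(z2-z3) = (-19) * 8 = -152
Step 3: Cross-ratio = -28/152 = -7/38

-7/38


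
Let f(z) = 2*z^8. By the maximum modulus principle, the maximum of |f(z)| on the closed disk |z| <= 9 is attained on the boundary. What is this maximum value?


Step 1: On |z| = 9, |f(z)| = 2 * |z|^8 = 2 * 9^8
Step 2: By maximum modulus principle, maximum is on boundary.
Step 3: Maximum = 2 * 43046721 = 86093442

86093442


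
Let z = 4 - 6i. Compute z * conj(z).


Step 1: conj(z) = 4 + 6i
Step 2: z * conj(z) = 4^2 + (-6)^2
Step 3: = 16 + 36 = 52

52


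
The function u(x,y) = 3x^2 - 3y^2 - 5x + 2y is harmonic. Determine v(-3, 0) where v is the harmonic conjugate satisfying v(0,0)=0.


Step 1: v_x = -u_y = 6y - 2
Step 2: v_y = u_x = 6x - 5
Step 3: v = 6xy - 2x - 5y + C
Step 4: v(0,0) = 0 => C = 0
Step 5: v(-3, 0) = 6

6


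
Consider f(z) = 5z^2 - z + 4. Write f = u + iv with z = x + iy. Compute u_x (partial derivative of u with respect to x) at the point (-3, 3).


Step 1: f(z) = 5(x+iy)^2 - (x+iy) + 4
Step 2: u = 5(x^2 - y^2) - x + 4
Step 3: u_x = 10x - 1
Step 4: At (-3, 3): u_x = -30 - 1 = -31

-31


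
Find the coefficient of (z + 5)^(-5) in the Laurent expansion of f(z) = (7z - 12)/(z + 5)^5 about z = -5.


Step 1: Write the numerator in powers of (z + 5): 7z - 12 = 7(z + 5) + (7*(-5) - 12) = 7(z + 5) - 47
Step 2: Divide by (z + 5)^5: f(z) = -47(z + 5)^(-5) + 7(z + 5)^(-4)
Step 3: This finite sum is the Laurent series of f about z = -5.
Step 4: Coefficient of (z + 5)^(-5) = 7*(-5) - 12 = -47

-47


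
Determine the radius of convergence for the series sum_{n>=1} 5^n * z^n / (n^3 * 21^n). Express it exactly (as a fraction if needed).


Step 1: General term a_n = 5^n / (n^3 * 21^n)
Step 2: By the root test, |a_n|^(1/n) = 5 / (n^(3/n) * 21) -> 5/21 as n -> infinity (since n^(3/n) -> 1)
Step 3: R = 1/lim|a_n|^(1/n) = 21/5

21/5


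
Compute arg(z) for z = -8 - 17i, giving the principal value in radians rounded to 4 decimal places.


Step 1: z = -8 - 17i
Step 2: arg(z) = atan2(-17, -8)
Step 3: arg(z) = -2.0106

-2.0106


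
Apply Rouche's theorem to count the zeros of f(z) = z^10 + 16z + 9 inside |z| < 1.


Step 1: On |z| = 1 the three terms have sizes |z^10| = 1^10 = 1, |16z| = 16*1 = 16, |9| = 9
Step 2: The dominant term is g(z) = 16z; let h(z) = z^10 + 9 so f = g + h
Step 3: On |z| = 1: |g| = 16 and |h| <= 1 + 9 = 10
Step 4: Since 16 > 10, |h| < |g| on |z| = 1, so by Rouche f has the same number of zeros as g inside |z| < 1
Step 5: g(z) = 16z has 1 zero (at the origin, multiplicity 1) inside |z| < 1. Answer = 1

1


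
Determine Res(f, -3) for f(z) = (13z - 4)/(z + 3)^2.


Step 1: Pole of order 2 at z = -3
Step 2: Res = lim d/dz [(z + 3)^2 * f(z)] as z -> -3
Step 3: (z + 3)^2 * f(z) = 13z - 4
Step 4: d/dz[13z - 4] = 13

13


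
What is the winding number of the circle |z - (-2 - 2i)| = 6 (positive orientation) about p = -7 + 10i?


Step 1: Center c = (-2, -2), radius = 6
Step 2: |p - c|^2 = (-5)^2 + 12^2 = 169
Step 3: r^2 = 36
Step 4: |p-c| > r so winding number = 0

0


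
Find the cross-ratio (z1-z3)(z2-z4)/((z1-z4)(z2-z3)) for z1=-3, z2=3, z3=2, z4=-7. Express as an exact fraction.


Step 1: (z1-z3)(z2-z4) = (-5) * 10 = -50
Step 2: (z1-z4)(z2-z3) = 4 * 1 = 4
Step 3: Cross-ratio = -50/4 = -25/2

-25/2


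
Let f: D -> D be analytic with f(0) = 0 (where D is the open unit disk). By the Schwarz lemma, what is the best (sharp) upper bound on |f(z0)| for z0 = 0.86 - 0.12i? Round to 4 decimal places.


Step 1: Schwarz lemma: if f: D -> D is analytic with f(0) = 0, then |f(z)| <= |z| for all z in D, and this is sharp (f(z) = z).
Step 2: |z0|^2 = 0.86^2 + (-0.12)^2 = 0.754
Step 3: |z0| = sqrt(0.754) = 0.868332
Step 4: Best bound = |z0| = 0.8683

0.8683


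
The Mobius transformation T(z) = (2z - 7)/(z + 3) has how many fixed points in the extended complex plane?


Step 1: Fixed points satisfy T(z) = z
Step 2: z^2 + z + 7 = 0
Step 3: Discriminant = 1^2 - 4*1*7 = -27
Step 4: Number of fixed points = 2

2


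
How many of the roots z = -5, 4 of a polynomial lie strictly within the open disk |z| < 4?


Step 1: Check each root:
  z = -5: |-5| = 5 >= 4
  z = 4: |4| = 4 >= 4
Step 2: Count = 0

0


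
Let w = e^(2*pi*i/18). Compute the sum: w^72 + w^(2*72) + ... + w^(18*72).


Step 1: The sum sum_{j=1}^{n} w^(k*j) equals n if n | k, else 0.
Step 2: Here n = 18, k = 72
Step 3: Does n divide k? 18 | 72 -> True
Step 4: Sum = 18

18


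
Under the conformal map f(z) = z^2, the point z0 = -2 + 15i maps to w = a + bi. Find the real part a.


Step 1: z0 = -2 + 15i
Step 2: z0^2 = (-2)^2 - 15^2 - 60i
Step 3: real part = 4 - 225 = -221

-221


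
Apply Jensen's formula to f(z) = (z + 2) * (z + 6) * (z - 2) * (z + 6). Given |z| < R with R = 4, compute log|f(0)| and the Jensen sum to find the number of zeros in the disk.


Jensen's formula: (1/2pi)*integral log|f(Re^it)|dt = log|f(0)| + sum_{|a_k|<R} log(R/|a_k|)
Step 1: f(0) = 2 * 6 * (-2) * 6 = -144
Step 2: log|f(0)| = log|-2| + log|-6| + log|2| + log|-6| = 4.9698
Step 3: Zeros inside |z| < 4: -2, 2
Step 4: Jensen sum = log(4/2) + log(4/2) = 1.3863
Step 5: n(R) = number of terms in the Jensen sum = count of zeros inside |z| < 4 = 2

2


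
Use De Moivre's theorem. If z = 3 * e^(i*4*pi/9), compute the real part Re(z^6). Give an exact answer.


Step 1: By De Moivre's theorem, z^6 = 3^6 * e^(i*6*4*pi/9) = 729 * (cos(8*pi/3) + i*sin(8*pi/3))
Step 2: |z|^6 = 3^6 = 729
Step 3: Reduce the angle mod 2*pi: 8*pi/3 - 2*pi = 2*pi/3
Step 4: cos(2*pi/3) = -1/2
Step 5: Re(z^6) = 729 * (-1/2) = -729/2

-729/2


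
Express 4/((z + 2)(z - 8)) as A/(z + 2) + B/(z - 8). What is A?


Step 1: Multiply both sides by (z + 2) and set z = -2
Step 2: A = 4 / (-2 - 8)
Step 3: A = 4 / (-10)
Step 4: A = -2/5

-2/5


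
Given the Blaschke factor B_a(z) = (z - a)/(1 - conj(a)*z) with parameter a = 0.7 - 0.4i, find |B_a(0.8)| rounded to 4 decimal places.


Step 1: Numerator z0 - a = 0.8 - (0.7 - 0.4i) = 0.1 + 0.4i
Step 2: Denominator 1 - conj(a)*z0 = 1 - (0.7 + 0.4i)*0.8 = 0.44 - 0.32i
Step 3: |z0 - a|^2 = 0.1^2 + 0.4^2 = 0.17; |1 - conj(a)*z0|^2 = 0.44^2 + (-0.32)^2 = 0.296
Step 4: |B_a(0.8)| = sqrt(0.17 / 0.296) = sqrt(0.574324)
Step 5: = 0.7578

0.7578
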